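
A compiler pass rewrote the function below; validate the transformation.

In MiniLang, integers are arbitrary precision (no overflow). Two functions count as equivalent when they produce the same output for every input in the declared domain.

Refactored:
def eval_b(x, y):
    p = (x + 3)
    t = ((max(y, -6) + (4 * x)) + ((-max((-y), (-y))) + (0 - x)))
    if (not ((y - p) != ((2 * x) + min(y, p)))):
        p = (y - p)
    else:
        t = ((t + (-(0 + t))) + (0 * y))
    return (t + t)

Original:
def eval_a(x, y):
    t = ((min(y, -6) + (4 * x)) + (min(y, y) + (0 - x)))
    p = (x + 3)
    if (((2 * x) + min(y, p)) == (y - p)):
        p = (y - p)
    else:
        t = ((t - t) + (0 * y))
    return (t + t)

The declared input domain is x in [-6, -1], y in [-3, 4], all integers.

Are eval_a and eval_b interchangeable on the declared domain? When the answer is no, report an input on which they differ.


There is a counterexample at x=-1, y=-3: -24 on one side, -18 on the other.
eval_a: t=-12, then p=2, then (((2 * x) + min(y, p)) == (y - p)) is true, then p=-5, then returns -24
eval_b: p=2, then t=-9, then (not ((y - p) != ((2 * x) + min(y, p)))) is true, then p=-5, then returns -18
verdict: not equivalent; witness: x=-1, y=-3


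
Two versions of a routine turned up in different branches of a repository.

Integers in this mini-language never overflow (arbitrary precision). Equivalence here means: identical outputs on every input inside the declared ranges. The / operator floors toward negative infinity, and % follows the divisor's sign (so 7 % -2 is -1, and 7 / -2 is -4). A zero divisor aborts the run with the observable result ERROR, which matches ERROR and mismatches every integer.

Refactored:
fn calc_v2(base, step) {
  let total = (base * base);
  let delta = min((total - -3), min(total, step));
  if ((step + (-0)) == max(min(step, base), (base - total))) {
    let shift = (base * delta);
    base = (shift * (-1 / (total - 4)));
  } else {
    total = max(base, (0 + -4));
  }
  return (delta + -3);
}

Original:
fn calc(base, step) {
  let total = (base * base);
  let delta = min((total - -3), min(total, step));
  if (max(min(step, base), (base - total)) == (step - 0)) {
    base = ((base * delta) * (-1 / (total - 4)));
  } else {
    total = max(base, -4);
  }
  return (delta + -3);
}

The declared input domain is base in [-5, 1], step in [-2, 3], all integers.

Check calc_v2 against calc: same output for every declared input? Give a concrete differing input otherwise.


Comparing the listings, the differences include: local variable names differ; also arithmetic usage differs; also constant usage differs; also statement counts differ.
Tracing base=1, step=2: calc: total becomes 1; next delta becomes 1; next (max(min(step, base), (base - total)) == (step - 0)) evaluates to false; next total becomes 1; next final value -2 | calc_v2: total becomes 1; next delta becomes 1; next ((step + (-0)) == max(min(step, base), (base - total))) evaluates to false; next total becomes 1; next final value -2 — matching result -2.
Every one of the 42 inputs gives matching results.
verdict: equivalent


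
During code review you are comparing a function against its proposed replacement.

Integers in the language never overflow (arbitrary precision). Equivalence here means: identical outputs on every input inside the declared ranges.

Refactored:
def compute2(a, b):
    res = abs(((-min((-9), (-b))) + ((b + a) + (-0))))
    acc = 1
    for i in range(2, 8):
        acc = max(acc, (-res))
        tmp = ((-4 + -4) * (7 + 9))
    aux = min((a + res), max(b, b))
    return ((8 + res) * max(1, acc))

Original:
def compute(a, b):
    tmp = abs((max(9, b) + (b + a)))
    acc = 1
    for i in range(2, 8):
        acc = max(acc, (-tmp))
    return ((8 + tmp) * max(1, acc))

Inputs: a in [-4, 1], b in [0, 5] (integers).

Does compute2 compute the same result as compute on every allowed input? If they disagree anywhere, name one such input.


This is a faithful refactor — arithmetic usage differs; and local variable names differ; and statement counts differ; and constant usage differs; and min/max/abs usage differs, but the computed results match everywhere.
Spot check at a=1, b=1 — compute: tmp = 11; acc = 1; [i=2]; acc = 1; [i=3]; acc = 1; [i=4]; acc = 1; [i=5]; acc = 1; [i=6]; acc = 1; [i=7]; acc = 1; return 19. compute2: res = 11; acc = 1; [i=2]; acc = 1; tmp = -128; [i=3]; acc = 1; tmp = -128; [i=4]; acc = 1; tmp = -128; [i=5]; acc = 1; tmp = -128; [i=6]; acc = 1; tmp = -128; [i=7]; acc = 1; tmp = -128; aux = 1; return 19. Both give 19.
Sweeping the whole domain (36 inputs) finds no disagreement.
verdict: equivalent


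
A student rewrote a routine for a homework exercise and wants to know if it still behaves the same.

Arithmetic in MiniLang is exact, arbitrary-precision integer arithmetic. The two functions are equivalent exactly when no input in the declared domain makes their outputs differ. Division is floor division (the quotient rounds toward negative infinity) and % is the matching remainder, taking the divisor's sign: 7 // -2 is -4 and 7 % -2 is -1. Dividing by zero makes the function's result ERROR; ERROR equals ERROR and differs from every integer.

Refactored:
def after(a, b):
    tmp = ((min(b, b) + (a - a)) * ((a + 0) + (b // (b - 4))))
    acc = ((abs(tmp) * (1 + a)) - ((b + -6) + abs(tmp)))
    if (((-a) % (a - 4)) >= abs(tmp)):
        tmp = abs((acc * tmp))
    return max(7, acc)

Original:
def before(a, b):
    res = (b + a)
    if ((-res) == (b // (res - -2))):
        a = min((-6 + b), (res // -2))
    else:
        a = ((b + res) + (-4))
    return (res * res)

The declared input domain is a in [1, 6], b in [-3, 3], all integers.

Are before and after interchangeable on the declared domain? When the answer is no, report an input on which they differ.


Not equivalent: a=1, b=-3 separates them (ERROR vs 12).
before: res = -2; division by zero -> ERROR
after: tmp = -3; acc = 12; (((-a) % (a - 4)) >= abs(tmp)) -> false; return 12
verdict: not equivalent; witness: a=1, b=-3


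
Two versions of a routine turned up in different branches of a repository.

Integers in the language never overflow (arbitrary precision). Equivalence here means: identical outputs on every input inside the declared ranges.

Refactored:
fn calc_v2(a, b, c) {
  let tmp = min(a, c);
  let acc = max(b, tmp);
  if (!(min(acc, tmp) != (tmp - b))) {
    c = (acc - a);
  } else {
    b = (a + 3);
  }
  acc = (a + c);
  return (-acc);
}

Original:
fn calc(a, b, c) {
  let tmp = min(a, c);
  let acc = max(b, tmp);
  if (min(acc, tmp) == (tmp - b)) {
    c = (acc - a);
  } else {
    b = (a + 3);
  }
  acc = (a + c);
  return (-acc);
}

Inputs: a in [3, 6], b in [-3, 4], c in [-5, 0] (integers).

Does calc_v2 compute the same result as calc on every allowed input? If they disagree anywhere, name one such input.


The two versions differ — the changes include comparison usage differs; and boolean connective usage differs.
As a probe, take a=5, b=2, c=-1: calc runs tmp = -1; acc = 2; (min(acc, tmp) == (tmp - b)) -> false; b = 8; acc = 4; return -4; calc_v2 runs tmp = -1; acc = 2; (!(min(acc, tmp) != (tmp - b))) -> false; b = 8; acc = 4; return -4; both end at -4.
Across all 192 domain points the two functions coincide.
verdict: equivalent


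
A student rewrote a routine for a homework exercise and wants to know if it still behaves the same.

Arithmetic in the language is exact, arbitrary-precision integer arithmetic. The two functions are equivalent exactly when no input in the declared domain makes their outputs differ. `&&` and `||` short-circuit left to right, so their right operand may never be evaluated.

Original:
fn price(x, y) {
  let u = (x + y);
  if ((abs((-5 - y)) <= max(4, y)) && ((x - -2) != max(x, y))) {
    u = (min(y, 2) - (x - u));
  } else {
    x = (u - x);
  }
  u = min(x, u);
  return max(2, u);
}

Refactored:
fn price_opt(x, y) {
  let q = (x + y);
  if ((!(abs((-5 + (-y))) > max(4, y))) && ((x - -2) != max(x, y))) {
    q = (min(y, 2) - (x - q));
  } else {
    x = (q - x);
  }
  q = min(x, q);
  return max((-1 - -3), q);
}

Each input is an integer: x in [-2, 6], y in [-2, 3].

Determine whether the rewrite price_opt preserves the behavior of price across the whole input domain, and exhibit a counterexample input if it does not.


Comparing the listings, the differences include: boolean connective usage differs; also constant usage differs; also arithmetic usage differs; also local variable names differ; also comparison usage differs.
As a probe, take x=2, y=1: price runs u=3, then ((abs((-5 - y)) <= max(4, y)) && ((x - -2) != max(x, y))) is false, then x=1, then u=1, then returns 2; price_opt runs q=3, then ((!(abs((-5 + (-y))) > max(4, y))) && ((x - -2) != max(x, y))) is false, then x=1, then q=1, then returns 2; both end at 2.
Sweeping the whole domain (54 inputs) finds no disagreement.
verdict: equivalent


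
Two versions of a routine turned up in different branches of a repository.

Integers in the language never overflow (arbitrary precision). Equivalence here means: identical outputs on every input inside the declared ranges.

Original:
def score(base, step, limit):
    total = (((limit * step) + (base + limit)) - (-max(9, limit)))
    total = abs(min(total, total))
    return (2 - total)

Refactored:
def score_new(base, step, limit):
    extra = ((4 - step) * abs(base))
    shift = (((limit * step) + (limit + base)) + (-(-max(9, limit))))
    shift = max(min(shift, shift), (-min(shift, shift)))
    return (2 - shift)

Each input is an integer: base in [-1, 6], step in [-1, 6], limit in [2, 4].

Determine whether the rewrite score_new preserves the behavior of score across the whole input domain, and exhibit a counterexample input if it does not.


Side by side, the visible changes include: arithmetic usage differs; also constant usage differs; also min/max/abs usage differs; also local variable names differ; also statement counts differ.
One worked example (base=3, step=0, limit=2) — score: total=14, then total=14, then returns -12; score_new: extra=12, then shift=14, then shift=14, then returns -12; agreement on -12.
Checked all 192 inputs in the declared domain: the outputs agree on every one.
verdict: equivalent


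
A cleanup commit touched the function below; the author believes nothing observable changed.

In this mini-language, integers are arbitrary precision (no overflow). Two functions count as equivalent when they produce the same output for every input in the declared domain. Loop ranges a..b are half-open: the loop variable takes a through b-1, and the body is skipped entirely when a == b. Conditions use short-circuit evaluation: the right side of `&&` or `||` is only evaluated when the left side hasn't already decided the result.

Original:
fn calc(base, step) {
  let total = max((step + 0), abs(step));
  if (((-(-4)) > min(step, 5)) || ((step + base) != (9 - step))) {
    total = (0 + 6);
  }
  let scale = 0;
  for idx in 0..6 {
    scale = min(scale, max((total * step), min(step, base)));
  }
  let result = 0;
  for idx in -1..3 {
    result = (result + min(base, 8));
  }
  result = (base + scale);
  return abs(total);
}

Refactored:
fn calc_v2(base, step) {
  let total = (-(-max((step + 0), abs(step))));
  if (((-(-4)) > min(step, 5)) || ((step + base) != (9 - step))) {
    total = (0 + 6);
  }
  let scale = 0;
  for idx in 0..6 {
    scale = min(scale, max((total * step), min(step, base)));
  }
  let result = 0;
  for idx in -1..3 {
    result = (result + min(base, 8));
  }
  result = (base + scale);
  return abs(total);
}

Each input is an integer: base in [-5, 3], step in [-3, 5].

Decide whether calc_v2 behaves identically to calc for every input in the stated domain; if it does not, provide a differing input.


Reading the diff, among the changes: same computation, different form.
As a probe, take base=-4, step=3: calc runs total := 3 | (((-(-4)) > min(step, 5)) || ((step + base) != (9 - step))): true | total := 6 | scale := 0 | iter idx=0: | scale := 0 | iter idx=1: | scale := 0 | iter idx=2: | scale := 0 | iter idx=3: | scale := 0 | iter idx=4: | scale := 0 | iter idx=5: | scale := 0 | result := 0 | iter idx=-1: | result := -4 | iter idx=0: | result := -8 | iter idx=1: | result := -12 | iter idx=2: | result := -16 | result := -4 | result 6; calc_v2 runs total := 3 | (((-(-4)) > min(step, 5)) || ((step + base) != (9 - step))): true | total := 6 | scale := 0 | iter idx=0: | scale := 0 | iter idx=1: | scale := 0 | iter idx=2: | scale := 0 | iter idx=3: | scale := 0 | iter idx=4: | scale := 0 | iter idx=5: | scale := 0 | result := 0 | iter idx=-1: | result := -4 | iter idx=0: | result := -8 | iter idx=1: | result := -12 | iter idx=2: | result := -16 | result := -4 | result 6; both end at 6.
Every one of the 81 inputs gives matching results.
verdict: equivalent


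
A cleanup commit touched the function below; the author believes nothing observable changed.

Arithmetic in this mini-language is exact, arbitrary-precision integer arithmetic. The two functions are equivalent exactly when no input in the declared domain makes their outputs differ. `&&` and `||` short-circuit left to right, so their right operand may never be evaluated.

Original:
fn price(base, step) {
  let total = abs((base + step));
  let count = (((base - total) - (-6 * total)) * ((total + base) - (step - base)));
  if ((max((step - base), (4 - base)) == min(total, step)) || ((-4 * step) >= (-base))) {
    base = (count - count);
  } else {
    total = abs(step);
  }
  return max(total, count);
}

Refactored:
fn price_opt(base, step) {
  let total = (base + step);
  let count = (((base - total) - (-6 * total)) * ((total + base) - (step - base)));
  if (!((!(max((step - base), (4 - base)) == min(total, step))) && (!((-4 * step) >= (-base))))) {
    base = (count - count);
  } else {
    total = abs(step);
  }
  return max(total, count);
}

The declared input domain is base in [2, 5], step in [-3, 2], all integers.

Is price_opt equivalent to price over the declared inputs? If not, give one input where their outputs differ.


Consider the input base=2, step=-3.
price: total becomes 1; next count becomes 56; next ((max((step - base), (4 - base)) == min(total, step)) || ((-4 * step) >= (-base))) evaluates to true; next base becomes 0; next final value 56
price_opt: total becomes -1; next count becomes -18; next (!((!(max((step - base), (4 - base)) == min(total, step))) && (!((-4 * step) >= (-base))))) evaluates to true; next base becomes 0; next final value -1
56 against -1: the behavior changed.
verdict: not equivalent; witness: base=2, step=-3


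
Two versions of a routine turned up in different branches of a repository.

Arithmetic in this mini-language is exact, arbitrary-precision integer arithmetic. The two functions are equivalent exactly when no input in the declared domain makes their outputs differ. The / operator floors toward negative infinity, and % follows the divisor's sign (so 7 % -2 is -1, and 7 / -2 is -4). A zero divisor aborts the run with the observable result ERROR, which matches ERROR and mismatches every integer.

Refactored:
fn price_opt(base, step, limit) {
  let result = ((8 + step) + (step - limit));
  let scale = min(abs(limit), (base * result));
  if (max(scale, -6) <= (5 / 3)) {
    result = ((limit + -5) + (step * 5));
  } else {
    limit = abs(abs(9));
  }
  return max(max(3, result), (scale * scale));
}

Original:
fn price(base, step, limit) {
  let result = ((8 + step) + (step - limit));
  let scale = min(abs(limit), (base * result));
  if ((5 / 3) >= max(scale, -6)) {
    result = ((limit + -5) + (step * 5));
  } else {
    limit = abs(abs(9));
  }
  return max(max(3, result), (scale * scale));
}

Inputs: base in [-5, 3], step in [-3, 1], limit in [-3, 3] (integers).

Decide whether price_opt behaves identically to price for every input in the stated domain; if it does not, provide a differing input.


Reading the diff, among the changes: comparison usage differs.
Tracing base=0, step=0, limit=1: price: result := 7 | scale := 0 | ((5 / 3) >= max(scale, -6)): true | result := -4 | result 3 | price_opt: result := 7 | scale := 0 | (max(scale, -6) <= (5 / 3)): true | result := -4 | result 3 — matching result 3.
An exhaustive pass over the 315 declared inputs shows identical outputs.
verdict: equivalent


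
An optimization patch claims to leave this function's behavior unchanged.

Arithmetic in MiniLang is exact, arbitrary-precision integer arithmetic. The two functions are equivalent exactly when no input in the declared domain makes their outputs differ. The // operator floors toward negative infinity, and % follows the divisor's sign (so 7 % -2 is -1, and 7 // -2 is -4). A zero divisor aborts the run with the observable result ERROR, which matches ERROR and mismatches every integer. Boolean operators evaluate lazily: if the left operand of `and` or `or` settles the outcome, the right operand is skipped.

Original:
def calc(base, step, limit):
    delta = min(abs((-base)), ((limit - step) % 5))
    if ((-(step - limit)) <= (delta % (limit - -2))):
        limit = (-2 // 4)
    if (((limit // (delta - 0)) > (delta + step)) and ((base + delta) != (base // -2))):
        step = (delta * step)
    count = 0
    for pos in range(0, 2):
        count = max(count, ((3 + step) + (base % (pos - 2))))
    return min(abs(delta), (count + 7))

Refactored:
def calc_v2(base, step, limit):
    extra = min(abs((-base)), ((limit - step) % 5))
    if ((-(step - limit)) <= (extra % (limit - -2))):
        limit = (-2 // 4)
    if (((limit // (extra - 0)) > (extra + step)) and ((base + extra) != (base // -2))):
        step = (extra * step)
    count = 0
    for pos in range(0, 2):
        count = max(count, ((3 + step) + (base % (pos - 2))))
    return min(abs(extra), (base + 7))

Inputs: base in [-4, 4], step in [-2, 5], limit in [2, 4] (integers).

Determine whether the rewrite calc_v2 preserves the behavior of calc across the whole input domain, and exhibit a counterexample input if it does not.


On input base=-4, step=-2, limit=2, calc returns 4 while calc_v2 returns 3.
verdict: not equivalent; witness: base=-4, step=-2, limit=2


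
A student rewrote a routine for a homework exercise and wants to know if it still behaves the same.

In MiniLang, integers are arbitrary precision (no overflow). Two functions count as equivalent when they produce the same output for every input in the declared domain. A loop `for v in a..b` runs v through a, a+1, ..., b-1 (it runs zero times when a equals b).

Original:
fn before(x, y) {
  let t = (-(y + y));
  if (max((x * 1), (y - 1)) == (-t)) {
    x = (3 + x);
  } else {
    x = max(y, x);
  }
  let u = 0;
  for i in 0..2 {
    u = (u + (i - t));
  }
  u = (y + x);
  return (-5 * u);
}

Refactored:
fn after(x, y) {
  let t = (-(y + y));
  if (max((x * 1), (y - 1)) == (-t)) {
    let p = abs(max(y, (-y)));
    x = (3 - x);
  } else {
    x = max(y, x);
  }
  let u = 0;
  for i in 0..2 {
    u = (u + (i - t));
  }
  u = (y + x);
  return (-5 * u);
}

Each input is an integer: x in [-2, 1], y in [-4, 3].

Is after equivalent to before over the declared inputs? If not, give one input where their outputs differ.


Run the pair on x=-2, y=-1.
before: t becomes 2; next (max((x * 1), (y - 1)) == (-t)) evaluates to true; next x becomes 1; next u becomes 0; next at i=0:; next u becomes -2; next at i=1:; next u becomes -3; next u becomes 0; next final value 0
after: t becomes 2; next (max((x * 1), (y - 1)) == (-t)) evaluates to true; next p becomes 1; next x becomes 5; next u becomes 0; next at i=0:; next u becomes -2; next at i=1:; next u becomes -3; next u becomes 4; next final value -20
0 against -20: the behavior changed.
verdict: not equivalent; witness: x=-2, y=-1


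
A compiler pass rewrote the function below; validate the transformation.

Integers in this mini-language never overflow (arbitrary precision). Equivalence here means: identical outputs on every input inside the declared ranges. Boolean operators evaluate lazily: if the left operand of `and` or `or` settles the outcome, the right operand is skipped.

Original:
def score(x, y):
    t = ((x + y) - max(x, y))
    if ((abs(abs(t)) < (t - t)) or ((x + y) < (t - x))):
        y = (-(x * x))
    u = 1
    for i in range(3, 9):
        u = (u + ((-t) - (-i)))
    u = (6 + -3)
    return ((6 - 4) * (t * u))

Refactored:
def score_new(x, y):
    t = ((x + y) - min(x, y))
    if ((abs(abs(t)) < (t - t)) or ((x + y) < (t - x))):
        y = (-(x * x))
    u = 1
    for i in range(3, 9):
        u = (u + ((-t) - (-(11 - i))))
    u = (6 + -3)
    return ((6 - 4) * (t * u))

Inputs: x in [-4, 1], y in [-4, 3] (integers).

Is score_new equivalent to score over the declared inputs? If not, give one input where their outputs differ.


Try x=-4, y=-3.
score: t = -4; ((abs(abs(t)) < (t - t)) or ((x + y) < (t - x))) -> true; y = -16; u = 1; [i=3]; u = 8; [i=4]; u = 16; [i=5]; u = 25; [i=6]; u = 35; [i=7]; u = 46; [i=8]; u = 58; u = 3; return -24
score_new: t = -3; ((abs(abs(t)) < (t - t)) or ((x + y) < (t - x))) -> true; y = -16; u = 1; [i=3]; u = 12; [i=4]; u = 22; [i=5]; u = 31; [i=6]; u = 39; [i=7]; u = 46; [i=8]; u = 52; u = 3; return -18
-24 vs -18 — the two versions disagree here.
verdict: not equivalent; witness: x=-4, y=-3


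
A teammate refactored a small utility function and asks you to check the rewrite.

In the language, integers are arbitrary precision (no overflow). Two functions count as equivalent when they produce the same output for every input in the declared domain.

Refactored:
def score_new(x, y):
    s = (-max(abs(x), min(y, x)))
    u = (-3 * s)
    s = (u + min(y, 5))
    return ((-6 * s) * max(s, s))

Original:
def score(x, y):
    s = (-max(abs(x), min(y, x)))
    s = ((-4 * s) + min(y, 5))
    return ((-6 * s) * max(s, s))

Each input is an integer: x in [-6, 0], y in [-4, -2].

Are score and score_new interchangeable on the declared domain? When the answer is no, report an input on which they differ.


Input x=-6, y=-4: -2400 from score versus -1176 from score_new.
verdict: not equivalent; witness: x=-6, y=-4


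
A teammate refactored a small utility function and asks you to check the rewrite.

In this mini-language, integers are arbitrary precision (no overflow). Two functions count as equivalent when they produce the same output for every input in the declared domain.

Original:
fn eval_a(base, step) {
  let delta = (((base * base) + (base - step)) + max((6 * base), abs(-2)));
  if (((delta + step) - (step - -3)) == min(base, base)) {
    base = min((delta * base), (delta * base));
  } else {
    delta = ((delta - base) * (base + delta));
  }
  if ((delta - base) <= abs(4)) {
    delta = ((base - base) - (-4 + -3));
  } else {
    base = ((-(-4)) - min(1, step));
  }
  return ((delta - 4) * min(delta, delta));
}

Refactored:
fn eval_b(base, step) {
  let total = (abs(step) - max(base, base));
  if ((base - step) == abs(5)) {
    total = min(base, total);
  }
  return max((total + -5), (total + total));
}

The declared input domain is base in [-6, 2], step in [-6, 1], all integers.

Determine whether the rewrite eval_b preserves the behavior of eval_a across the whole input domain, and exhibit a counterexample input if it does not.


Evaluate both at base=-6, step=-6.
eval_a: delta = 38; (((delta + step) - (step - -3)) == min(base, base)) -> false; delta = 1408; ((delta - base) <= abs(4)) -> false; base = 10; return 1976832
eval_b: total = 12; ((base - step) == abs(5)) -> false; return 24
1976832 against 24: the behavior changed.
verdict: not equivalent; witness: base=-6, step=-6


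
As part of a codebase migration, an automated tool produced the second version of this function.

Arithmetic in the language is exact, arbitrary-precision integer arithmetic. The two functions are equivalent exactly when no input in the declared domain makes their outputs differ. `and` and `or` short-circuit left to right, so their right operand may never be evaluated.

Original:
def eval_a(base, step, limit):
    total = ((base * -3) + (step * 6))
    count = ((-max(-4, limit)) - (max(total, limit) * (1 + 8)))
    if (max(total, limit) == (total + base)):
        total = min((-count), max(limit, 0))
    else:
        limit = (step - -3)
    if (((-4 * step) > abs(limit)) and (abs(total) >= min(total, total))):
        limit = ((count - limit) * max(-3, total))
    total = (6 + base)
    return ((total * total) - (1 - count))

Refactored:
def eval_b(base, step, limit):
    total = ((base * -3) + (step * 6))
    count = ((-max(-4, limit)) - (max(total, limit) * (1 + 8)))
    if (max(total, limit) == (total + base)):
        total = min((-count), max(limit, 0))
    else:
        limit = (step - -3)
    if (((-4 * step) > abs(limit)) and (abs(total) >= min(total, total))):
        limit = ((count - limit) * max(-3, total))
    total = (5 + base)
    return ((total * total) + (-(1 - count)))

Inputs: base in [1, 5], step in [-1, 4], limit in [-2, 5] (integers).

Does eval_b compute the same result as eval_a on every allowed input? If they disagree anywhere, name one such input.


These are not equivalent — on base=1, step=-1, limit=-2 the outputs split (68 vs 55).
eval_a: total = -9; count = 20; (max(total, limit) == (total + base)) -> false; limit = 2; (((-4 * step) > abs(limit)) and (abs(total) >= min(total, total))) -> true; limit = -54; total = 7; return 68
eval_b: total = -9; count = 20; (max(total, limit) == (total + base)) -> false; limit = 2; (((-4 * step) > abs(limit)) and (abs(total) >= min(total, total))) -> true; limit = -54; total = 6; return 55
verdict: not equivalent; witness: base=1, step=-1, limit=-2


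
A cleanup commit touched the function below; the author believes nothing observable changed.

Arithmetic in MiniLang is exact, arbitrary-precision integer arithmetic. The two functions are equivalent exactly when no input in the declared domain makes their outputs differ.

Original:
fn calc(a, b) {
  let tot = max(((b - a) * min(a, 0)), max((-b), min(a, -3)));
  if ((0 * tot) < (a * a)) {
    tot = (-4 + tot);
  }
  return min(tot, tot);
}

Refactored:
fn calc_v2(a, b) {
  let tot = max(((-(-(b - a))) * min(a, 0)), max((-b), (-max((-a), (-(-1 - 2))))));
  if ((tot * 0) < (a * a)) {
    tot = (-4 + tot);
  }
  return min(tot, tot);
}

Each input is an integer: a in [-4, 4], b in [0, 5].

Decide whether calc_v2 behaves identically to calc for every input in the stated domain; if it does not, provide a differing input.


The two versions differ — the changes include arithmetic usage differs; min/max/abs usage differs; constant usage differs.
Tracing a=3, b=5: calc: tot := 0 | ((0 * tot) < (a * a)): true | tot := -4 | result -4 | calc_v2: tot := 0 | ((tot * 0) < (a * a)): true | tot := -4 | result -4 — matching result -4.
An exhaustive pass over the 54 declared inputs shows identical outputs.
verdict: equivalent


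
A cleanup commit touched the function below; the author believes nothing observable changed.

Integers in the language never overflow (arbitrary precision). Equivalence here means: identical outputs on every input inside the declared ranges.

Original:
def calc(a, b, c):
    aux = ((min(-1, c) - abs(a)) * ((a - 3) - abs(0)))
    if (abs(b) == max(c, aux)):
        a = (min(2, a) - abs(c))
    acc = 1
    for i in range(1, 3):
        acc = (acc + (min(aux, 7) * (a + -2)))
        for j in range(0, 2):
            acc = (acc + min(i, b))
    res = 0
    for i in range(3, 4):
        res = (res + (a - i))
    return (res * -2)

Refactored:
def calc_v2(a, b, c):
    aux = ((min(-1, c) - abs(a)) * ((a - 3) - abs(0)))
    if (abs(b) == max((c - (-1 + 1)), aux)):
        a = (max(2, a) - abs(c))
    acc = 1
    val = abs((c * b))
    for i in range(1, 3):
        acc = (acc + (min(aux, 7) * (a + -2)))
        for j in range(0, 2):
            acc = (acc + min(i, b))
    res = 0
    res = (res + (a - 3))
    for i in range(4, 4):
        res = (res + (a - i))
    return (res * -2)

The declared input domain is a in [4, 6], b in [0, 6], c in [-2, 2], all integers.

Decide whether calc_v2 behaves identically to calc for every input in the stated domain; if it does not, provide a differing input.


There is a counterexample at a=4, b=0, c=0: 2 on one side, -2 on the other.
calc: aux = -5; (abs(b) == max(c, aux)) -> true; a = 2; acc = 1; [i=1]; acc = 1; [j=0]; acc = 1; [j=1]; acc = 1; [i=2]; acc = 1; [j=0]; acc = 1; [j=1]; acc = 1; res = 0; [i=3]; res = -1; return 2
calc_v2: aux = -5; (abs(b) == max((c - (-1 + 1)), aux)) -> true; a = 4; acc = 1; val = 0; [i=1]; acc = -9; [j=0]; acc = -9; [j=1]; acc = -9; [i=2]; acc = -19; [j=0]; acc = -19; [j=1]; acc = -19; res = 0; res = 1; the i loop: no iterations; return -2
verdict: not equivalent; witness: a=4, b=0, c=0


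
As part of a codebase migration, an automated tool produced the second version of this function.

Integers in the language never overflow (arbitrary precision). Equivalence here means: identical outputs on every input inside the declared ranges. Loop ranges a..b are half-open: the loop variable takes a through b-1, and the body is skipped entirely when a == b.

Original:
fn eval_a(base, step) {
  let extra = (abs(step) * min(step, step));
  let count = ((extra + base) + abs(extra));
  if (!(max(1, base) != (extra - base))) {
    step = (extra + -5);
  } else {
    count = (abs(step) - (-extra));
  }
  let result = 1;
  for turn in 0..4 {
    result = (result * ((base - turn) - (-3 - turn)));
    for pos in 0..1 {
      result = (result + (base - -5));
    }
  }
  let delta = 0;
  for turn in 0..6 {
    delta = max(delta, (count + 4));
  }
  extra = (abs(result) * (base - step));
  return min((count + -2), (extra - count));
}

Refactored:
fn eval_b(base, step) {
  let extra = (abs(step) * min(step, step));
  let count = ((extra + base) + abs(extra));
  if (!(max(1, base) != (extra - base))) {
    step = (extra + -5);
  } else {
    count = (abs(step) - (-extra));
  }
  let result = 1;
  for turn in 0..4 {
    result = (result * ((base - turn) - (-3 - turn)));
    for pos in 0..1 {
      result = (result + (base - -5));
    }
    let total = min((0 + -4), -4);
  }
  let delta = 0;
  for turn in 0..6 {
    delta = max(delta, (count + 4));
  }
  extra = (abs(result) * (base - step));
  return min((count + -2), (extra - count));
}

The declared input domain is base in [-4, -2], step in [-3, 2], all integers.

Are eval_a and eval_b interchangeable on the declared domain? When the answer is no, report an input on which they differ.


Behavior is preserved: although arithmetic usage differs, local variable names differ, statement counts differ, min/max/abs usage differs, constant usage differs, the outputs never diverge.
As a probe, take base=-2, step=2: eval_a runs extra = 4; count = 6; (!(max(1, base) != (extra - base))) -> false; count = 6; result = 1; [turn=0]; result = 1; [pos=0]; result = 4; [turn=1]; result = 4; [pos=0]; result = 7; [turn=2]; result = 7; [pos=0]; result = 10; [turn=3]; result = 10; [pos=0]; result = 13; delta = 0; [turn=0]; delta = 10; [turn=1]; delta = 10; [turn=2]; delta = 10; [turn=3]; delta = 10; [turn=4]; delta = 10; [turn=5]; delta = 10; extra = -52; return -58; eval_b runs extra = 4; count = 6; (!(max(1, base) != (extra - base))) -> false; count = 6; result = 1; [turn=0]; result = 1; [pos=0]; result = 4; total = -4; [turn=1]; result = 4; [pos=0]; result = 7; total = -4; [turn=2]; result = 7; [pos=0]; result = 10; total = -4; [turn=3]; result = 10; [pos=0]; result = 13; total = -4; delta = 0; [turn=0]; delta = 10; [turn=1]; delta = 10; [turn=2]; delta = 10; [turn=3]; delta = 10; [turn=4]; delta = 10; [turn=5]; delta = 10; extra = -52; return -58; both end at -58.
Across all 18 domain points the two functions coincide.
verdict: equivalent


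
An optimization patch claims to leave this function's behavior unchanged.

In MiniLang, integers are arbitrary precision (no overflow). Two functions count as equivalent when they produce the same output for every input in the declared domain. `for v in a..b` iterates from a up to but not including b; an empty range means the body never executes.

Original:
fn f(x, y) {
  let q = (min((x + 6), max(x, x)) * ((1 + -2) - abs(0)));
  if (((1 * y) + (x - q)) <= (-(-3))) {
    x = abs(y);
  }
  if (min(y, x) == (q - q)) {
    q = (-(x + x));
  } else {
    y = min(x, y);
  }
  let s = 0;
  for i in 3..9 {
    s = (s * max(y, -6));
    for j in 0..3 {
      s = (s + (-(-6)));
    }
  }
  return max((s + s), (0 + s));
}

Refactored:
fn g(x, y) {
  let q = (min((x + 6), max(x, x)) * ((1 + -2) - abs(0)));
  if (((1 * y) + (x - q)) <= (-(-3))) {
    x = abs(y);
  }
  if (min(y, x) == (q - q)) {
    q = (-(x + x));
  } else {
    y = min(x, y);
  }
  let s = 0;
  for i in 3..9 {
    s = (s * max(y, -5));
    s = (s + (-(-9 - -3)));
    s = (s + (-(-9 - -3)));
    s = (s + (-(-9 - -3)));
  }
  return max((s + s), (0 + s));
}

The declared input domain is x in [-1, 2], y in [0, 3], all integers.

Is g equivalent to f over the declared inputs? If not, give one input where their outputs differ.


Equivalent. The one real change (`-6` became `-5`) has no effect anywhere in the declared ranges.
Sweeping the whole domain (16 inputs) finds no disagreement.
Spot check at x=-1, y=1 — f: q becomes 1; next (((1 * y) + (x - q)) <= (-(-3))) evaluates to true; next x becomes 1; next (min(y, x) == (q - q)) evaluates to false; next y becomes 1; next s becomes 0; next at i=3:; next s becomes 0; next at j=0:; next s becomes 6; next at j=1:; next s becomes 12; next at j=2:; next s becomes 18; next at i=4:; next s becomes 18; next at j=0:; next s becomes 24; next at j=1:; next s becomes 30; next at j=2:; next s becomes 36; next at i=5:; next s becomes 36; next at j=0:; next s becomes 42; next at j=1:; next s becomes 48; next at j=2:; next s becomes 54; next at i=6:; next s becomes 54; next at j=0:; next s becomes 60; next at j=1:; next s becomes 66; next at j=2:; next s becomes 72; next at i=7:; next s becomes 72; next at j=0:; next s becomes 78; next at j=1:; next s becomes 84; next at j=2:; next s becomes 90; next at i=8:; next s becomes 90; next at j=0:; next s becomes 96; next at j=1:; next s becomes 102; next at j=2:; next s becomes 108; next final value 216. g: q becomes 1; next (((1 * y) + (x - q)) <= (-(-3))) evaluates to true; next x becomes 1; next (min(y, x) == (q - q)) evaluates to false; next y becomes 1; next s becomes 0; next at i=3:; next s becomes 0; next s becomes 6; next s becomes 12; next s becomes 18; next at i=4:; next s becomes 18; next s becomes 24; next s becomes 30; next s becomes 36; next at i=5:; next s becomes 36; next s becomes 42; next s becomes 48; next s becomes 54; next at i=6:; next s becomes 54; next s becomes 60; next s becomes 66; next s becomes 72; next at i=7:; next s becomes 72; next s becomes 78; next s becomes 84; next s becomes 90; next at i=8:; next s becomes 90; next s becomes 96; next s becomes 102; next s becomes 108; next final value 216. Both give 216.
verdict: equivalent


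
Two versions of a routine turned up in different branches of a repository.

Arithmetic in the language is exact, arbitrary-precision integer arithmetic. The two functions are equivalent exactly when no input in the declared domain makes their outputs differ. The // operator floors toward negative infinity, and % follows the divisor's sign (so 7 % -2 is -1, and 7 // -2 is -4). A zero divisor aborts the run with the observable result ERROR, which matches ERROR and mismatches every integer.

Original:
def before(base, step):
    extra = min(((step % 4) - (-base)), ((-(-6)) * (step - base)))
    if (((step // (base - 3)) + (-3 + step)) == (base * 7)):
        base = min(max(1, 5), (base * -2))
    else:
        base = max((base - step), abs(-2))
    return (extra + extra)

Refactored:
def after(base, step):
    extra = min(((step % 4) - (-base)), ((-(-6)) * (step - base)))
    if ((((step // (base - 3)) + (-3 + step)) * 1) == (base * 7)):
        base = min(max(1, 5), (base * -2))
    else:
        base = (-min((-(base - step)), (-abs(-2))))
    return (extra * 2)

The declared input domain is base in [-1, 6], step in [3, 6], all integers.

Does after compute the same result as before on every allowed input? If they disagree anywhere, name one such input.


Reading the diff, among the changes: constant usage differs; also min/max/abs usage differs; also arithmetic usage differs.
Spot check at base=-1, step=5 — before: extra = 0; (((step // (base - 3)) + (-3 + step)) == (base * 7)) -> false; base = 2; return 0. after: extra = 0; ((((step // (base - 3)) + (-3 + step)) * 1) == (base * 7)) -> false; base = 2; return 0. Both give 0.
Checked all 32 inputs in the declared domain: the outputs agree on every one.
verdict: equivalent


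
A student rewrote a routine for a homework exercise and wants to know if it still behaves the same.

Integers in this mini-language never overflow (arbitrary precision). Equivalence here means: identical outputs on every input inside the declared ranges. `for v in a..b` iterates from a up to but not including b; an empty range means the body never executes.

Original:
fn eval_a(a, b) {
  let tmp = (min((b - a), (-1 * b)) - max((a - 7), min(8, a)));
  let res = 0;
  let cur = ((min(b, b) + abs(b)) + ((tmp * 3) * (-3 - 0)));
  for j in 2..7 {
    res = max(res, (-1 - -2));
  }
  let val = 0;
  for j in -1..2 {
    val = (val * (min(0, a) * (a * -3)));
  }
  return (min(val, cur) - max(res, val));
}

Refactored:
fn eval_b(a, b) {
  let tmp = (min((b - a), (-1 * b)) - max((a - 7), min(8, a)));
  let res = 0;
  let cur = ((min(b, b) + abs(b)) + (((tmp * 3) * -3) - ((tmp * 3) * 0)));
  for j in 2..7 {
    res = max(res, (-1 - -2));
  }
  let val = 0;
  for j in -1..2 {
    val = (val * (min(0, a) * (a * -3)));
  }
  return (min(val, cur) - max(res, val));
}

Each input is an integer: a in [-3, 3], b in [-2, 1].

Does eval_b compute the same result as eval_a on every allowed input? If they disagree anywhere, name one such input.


Behavior is preserved: although arithmetic usage differs; constant usage differs, the outputs never diverge.
As a probe, take a=3, b=-1: eval_a runs tmp=-7, then res=0, then cur=63, then (j=2), then res=1, then (j=3), then res=1, then (j=4), then res=1, then (j=5), then res=1, then (j=6), then res=1, then val=0, then (j=-1), then val=0, then (j=0), then val=0, then (j=1), then val=0, then returns -1; eval_b runs tmp=-7, then res=0, then cur=63, then (j=2), then res=1, then (j=3), then res=1, then (j=4), then res=1, then (j=5), then res=1, then (j=6), then res=1, then val=0, then (j=-1), then val=0, then (j=0), then val=0, then (j=1), then val=0, then returns -1; both end at -1.
An exhaustive pass over the 28 declared inputs shows identical outputs.
verdict: equivalent


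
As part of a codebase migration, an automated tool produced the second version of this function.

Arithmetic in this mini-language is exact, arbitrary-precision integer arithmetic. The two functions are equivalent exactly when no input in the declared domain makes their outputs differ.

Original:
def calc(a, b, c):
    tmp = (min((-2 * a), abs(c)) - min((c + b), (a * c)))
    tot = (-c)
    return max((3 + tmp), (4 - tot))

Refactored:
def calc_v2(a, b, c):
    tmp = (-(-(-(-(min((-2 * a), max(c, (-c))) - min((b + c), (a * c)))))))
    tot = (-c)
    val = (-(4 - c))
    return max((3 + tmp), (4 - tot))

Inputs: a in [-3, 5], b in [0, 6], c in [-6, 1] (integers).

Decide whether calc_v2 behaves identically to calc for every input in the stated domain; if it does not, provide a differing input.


Behavior is preserved: although min/max/abs usage differs; and constant usage differs; and arithmetic usage differs; and statement counts differ; and local variable names differ, the outputs never diverge.
Spot check at a=0, b=3, c=-4 — calc: tmp=1, then tot=4, then returns 4. calc_v2: tmp=1, then tot=4, then val=-8, then returns 4. Both give 4.
Checked all 504 inputs in the declared domain: the outputs agree on every one.
verdict: equivalent


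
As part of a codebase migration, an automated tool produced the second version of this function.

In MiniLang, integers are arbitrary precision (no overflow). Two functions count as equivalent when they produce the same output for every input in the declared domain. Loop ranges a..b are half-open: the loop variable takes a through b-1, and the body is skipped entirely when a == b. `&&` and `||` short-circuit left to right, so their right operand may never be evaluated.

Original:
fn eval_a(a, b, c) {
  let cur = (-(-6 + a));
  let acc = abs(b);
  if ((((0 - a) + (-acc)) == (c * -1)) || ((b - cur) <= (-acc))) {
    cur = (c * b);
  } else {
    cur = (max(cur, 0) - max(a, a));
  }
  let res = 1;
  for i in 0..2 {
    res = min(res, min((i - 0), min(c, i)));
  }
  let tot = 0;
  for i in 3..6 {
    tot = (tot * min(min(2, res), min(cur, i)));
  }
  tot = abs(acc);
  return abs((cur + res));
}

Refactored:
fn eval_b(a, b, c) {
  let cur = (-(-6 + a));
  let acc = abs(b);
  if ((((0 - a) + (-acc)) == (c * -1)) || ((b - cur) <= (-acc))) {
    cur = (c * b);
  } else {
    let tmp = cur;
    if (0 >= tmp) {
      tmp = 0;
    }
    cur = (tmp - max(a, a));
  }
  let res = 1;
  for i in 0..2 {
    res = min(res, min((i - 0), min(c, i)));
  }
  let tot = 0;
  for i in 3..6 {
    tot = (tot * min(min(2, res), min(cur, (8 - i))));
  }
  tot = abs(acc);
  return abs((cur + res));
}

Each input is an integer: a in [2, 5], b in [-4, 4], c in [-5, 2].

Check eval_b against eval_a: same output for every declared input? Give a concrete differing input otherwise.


Equivalent. One difference looks behavioral, but it never changes the outcome for any declared input.
Sweeping the whole domain (288 inputs) finds no disagreement.
Spot check at a=2, b=2, c=-1 — eval_a: cur=4, then acc=2, then ((((0 - a) + (-acc)) == (c * -1)) || ((b - cur) <= (-acc))) is true, then cur=-2, then res=1, then (i=0), then res=-1, then (i=1), then res=-1, then tot=0, then (i=3), then tot=0, then (i=4), then tot=0, then (i=5), then tot=0, then tot=2, then returns 3. eval_b: cur=4, then acc=2, then ((((0 - a) + (-acc)) == (c * -1)) || ((b - cur) <= (-acc))) is true, then cur=-2, then res=1, then (i=0), then res=-1, then (i=1), then res=-1, then tot=0, then (i=3), then tot=0, then (i=4), then tot=0, then (i=5), then tot=0, then tot=2, then returns 3. Both give 3.
verdict: equivalent
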